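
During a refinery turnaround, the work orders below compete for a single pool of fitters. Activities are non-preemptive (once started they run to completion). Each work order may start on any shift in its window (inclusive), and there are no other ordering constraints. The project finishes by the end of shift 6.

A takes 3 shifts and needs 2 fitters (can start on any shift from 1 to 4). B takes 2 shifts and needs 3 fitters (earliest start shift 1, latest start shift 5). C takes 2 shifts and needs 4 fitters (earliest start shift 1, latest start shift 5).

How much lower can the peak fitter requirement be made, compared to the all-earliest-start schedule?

4

Early-start peak: s1:9  s2:9  s3:2  s4:0  s5:0  s6:0 ⇒ 9.
Leveled (A@1, B@1, C@4): s1:5  s2:5  s3:2  s4:4  s5:4  s6:0 ⇒ 5.
Reduction 9 − 5 = 4.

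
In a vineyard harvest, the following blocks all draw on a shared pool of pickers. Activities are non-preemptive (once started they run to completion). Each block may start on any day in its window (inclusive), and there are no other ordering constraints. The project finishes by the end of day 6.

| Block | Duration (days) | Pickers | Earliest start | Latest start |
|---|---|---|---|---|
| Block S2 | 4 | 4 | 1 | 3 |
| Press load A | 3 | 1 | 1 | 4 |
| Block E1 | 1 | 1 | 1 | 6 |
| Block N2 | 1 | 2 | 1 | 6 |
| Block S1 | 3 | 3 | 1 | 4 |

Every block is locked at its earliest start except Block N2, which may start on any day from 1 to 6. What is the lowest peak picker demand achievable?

Block N2@1: d1:11  d2:8  d3:8  d4:4  d5:0  d6:0 → peak 11
Block N2@2: d1:9  d2:10  d3:8  d4:4  d5:0  d6:0 → peak 10
Block N2@3: d1:9  d2:8  d3:10  d4:4  d5:0  d6:0 → peak 10
Block N2@4: d1:9  d2:8  d3:8  d4:6  d5:0  d6:0 → peak 9
Block N2@5: d1:9  d2:8  d3:8  d4:4  d5:2  d6:0 → peak 9
Block N2@6: d1:9  d2:8  d3:8  d4:4  d5:0  d6:2 → peak 9
Best is Block N2@4, peak 9.

9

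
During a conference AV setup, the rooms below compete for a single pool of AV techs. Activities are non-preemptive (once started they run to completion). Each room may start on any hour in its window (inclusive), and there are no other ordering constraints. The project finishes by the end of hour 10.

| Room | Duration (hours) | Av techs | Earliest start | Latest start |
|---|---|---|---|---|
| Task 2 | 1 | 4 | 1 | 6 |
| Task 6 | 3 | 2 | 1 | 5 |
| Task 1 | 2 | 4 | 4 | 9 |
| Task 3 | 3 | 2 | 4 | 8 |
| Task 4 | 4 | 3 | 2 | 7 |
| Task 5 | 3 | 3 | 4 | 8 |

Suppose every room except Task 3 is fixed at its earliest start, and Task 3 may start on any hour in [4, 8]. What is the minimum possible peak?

Task 3@4: h1:6  h2:5  h3:5  h4:12  h5:12  h6:5  h7:0  h8:0  h9:0  h10:0 → peak 12
Task 3@5: h1:6  h2:5  h3:5  h4:10  h5:12  h6:5  h7:2  h8:0  h9:0  h10:0 → peak 12
Task 3@6: h1:6  h2:5  h3:5  h4:10  h5:10  h6:5  h7:2  h8:2  h9:0  h10:0 → peak 10
Task 3@7: h1:6  h2:5  h3:5  h4:10  h5:10  h6:3  h7:2  h8:2  h9:2  h10:0 → peak 10
Task 3@8: h1:6  h2:5  h3:5  h4:10  h5:10  h6:3  h7:0  h8:2  h9:2  h10:2 → peak 10
Best is Task 3@6, peak 10.

10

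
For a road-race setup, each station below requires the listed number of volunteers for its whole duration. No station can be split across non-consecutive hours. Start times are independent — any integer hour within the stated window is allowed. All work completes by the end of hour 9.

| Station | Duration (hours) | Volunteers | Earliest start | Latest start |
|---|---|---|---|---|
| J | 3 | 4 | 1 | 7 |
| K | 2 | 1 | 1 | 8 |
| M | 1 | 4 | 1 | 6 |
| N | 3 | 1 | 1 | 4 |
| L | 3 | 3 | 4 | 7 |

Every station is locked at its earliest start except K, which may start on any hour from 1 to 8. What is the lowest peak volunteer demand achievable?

9

K@1: h1:10  h2:6  h3:5  h4:3  h5:3  h6:3  h7:0  h8:0  h9:0 → peak 10
K@2: h1:9  h2:6  h3:6  h4:3  h5:3  h6:3  h7:0  h8:0  h9:0 → peak 9
K@3: h1:9  h2:5  h3:6  h4:4  h5:3  h6:3  h7:0  h8:0  h9:0 → peak 9
K@4: h1:9  h2:5  h3:5  h4:4  h5:4  h6:3  h7:0  h8:0  h9:0 → peak 9
K@5: h1:9  h2:5  h3:5  h4:3  h5:4  h6:4  h7:0  h8:0  h9:0 → peak 9
K@6: h1:9  h2:5  h3:5  h4:3  h5:3  h6:4  h7:1  h8:0  h9:0 → peak 9
K@7: h1:9  h2:5  h3:5  h4:3  h5:3  h6:3  h7:1  h8:1  h9:0 → peak 9
K@8: h1:9  h2:5  h3:5  h4:3  h5:3  h6:3  h7:0  h8:1  h9:1 → peak 9
Best is K@2, peak 9.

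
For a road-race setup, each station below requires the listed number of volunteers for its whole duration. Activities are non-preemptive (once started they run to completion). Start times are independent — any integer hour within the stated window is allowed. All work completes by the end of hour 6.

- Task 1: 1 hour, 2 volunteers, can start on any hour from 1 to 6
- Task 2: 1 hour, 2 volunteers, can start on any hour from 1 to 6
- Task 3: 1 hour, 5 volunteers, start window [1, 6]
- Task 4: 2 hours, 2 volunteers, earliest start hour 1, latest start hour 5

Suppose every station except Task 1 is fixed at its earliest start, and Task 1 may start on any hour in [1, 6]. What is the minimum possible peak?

9

Task 1@1: h1:11  h2:2  h3:0  h4:0  h5:0  h6:0 → peak 11
Task 1@2: h1:9  h2:4  h3:0  h4:0  h5:0  h6:0 → peak 9
Task 1@3: h1:9  h2:2  h3:2  h4:0  h5:0  h6:0 → peak 9
Task 1@4: h1:9  h2:2  h3:0  h4:2  h5:0  h6:0 → peak 9
Task 1@5: h1:9  h2:2  h3:0  h4:0  h5:2  h6:0 → peak 9
Task 1@6: h1:9  h2:2  h3:0  h4:0  h5:0  h6:2 → peak 9
Best is Task 1@2, peak 9.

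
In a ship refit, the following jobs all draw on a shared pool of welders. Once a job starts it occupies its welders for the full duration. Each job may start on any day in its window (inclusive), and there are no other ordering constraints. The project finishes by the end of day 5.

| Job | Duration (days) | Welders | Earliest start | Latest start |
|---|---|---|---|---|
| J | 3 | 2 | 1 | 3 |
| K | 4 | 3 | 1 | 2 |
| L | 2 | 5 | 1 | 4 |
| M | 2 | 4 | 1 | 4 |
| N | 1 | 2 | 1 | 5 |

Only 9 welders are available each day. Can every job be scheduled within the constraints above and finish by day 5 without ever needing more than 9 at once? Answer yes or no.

yes

Schedule J@1, K@1, L@4, M@1, N@3: d1:9  d2:9  d3:7  d4:8  d5:5 — peak 9 ≤ 9.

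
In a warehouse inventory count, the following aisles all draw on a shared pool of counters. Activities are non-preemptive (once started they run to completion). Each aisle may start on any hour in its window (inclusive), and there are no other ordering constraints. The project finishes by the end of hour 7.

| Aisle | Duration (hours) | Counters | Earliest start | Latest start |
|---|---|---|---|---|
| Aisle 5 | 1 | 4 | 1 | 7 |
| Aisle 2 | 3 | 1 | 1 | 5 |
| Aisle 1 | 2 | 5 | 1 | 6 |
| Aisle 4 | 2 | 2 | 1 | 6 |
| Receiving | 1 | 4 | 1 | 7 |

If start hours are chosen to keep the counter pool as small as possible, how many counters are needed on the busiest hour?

5

Early-start (Aisle 5@1, Aisle 2@1, Aisle 1@1, Aisle 4@1, Receiving@1) gives peak 16: h1:16  h2:8  h3:1  h4:0  h5:0  h6:0  h7:0.
Shift Aisle 1→4, Aisle 4→2, Receiving→6.
Schedule Aisle 5@1, Aisle 2@1, Aisle 1@4, Aisle 4@2, Receiving@6: h1:5  h2:3  h3:3  h4:5  h5:5  h6:4  h7:0 — peak 5.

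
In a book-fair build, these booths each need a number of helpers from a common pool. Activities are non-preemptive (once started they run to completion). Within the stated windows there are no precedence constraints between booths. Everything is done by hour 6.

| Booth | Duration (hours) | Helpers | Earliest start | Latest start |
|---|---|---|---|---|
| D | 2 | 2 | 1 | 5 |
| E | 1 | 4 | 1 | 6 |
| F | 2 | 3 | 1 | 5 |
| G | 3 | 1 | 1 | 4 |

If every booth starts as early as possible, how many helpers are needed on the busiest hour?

Early-start schedule: D@1, E@1, F@1, G@1.
Load per hour: hour 1: 10, hour 2: 6, hour 3: 1, hour 4: 0, hour 5: 0, hour 6: 0.
Peak is 10.

10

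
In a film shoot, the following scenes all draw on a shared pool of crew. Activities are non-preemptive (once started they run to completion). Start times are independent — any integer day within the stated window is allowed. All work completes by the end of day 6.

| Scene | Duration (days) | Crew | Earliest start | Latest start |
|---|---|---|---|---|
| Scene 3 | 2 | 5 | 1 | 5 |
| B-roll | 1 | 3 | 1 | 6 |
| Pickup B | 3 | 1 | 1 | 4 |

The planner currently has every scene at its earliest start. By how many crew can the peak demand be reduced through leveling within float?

Early-start peak: d1:9  d2:6  d3:1  d4:0  d5:0  d6:0 ⇒ 9.
Leveled (Scene 3@1, B-roll@3, Pickup B@3): d1:5  d2:5  d3:4  d4:1  d5:1  d6:0 ⇒ 5.
Reduction 9 − 5 = 4.

4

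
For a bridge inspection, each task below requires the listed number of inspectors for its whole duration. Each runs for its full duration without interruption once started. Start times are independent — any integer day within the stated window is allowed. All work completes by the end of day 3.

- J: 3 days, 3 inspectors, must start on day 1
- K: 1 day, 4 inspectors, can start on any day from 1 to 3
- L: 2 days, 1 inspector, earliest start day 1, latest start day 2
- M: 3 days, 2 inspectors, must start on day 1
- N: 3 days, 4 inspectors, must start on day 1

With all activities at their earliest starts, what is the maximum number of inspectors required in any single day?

14

Early-start schedule: J@1, K@1, L@1, M@1, N@1.
Load per day: day 1: 14, day 2: 10, day 3: 9.
Peak is 14.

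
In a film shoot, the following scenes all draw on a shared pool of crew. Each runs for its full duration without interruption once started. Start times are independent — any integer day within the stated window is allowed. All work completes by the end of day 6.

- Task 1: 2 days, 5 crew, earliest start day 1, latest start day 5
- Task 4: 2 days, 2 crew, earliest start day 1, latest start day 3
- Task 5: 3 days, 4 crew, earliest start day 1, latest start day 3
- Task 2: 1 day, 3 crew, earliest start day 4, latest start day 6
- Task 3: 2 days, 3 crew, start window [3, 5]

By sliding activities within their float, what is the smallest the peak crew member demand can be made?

7

Early-start (Task 1@1, Task 4@1, Task 5@1, Task 2@4, Task 3@3) gives peak 11: d1:11  d2:11  d3:7  d4:6  d5:0  d6:0.
Shift Task 5→3, Task 3→5.
Schedule Task 1@1, Task 4@1, Task 5@3, Task 2@4, Task 3@5: d1:7  d2:7  d3:4  d4:7  d5:7  d6:3 — peak 7.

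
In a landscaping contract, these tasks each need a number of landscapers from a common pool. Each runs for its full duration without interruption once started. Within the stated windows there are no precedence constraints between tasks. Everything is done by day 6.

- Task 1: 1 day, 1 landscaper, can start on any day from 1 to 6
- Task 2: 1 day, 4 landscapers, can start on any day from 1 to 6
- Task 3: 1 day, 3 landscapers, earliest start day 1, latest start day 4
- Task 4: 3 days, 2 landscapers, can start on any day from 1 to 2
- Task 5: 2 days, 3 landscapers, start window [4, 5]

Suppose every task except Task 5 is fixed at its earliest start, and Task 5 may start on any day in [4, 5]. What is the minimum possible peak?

10

Task 5@4: d1:10  d2:2  d3:2  d4:3  d5:3  d6:0 → peak 10
Task 5@5: d1:10  d2:2  d3:2  d4:0  d5:3  d6:3 → peak 10
Best is Task 5@4, peak 10.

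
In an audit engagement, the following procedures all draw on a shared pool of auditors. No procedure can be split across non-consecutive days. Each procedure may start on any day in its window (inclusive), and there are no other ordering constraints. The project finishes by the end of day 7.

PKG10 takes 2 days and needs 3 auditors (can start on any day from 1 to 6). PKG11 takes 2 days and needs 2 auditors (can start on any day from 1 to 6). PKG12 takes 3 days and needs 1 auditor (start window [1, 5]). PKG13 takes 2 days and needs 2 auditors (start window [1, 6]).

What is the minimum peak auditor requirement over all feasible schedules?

3

Early-start (PKG10@1, PKG11@1, PKG12@1, PKG13@1) gives peak 8: d1:8  d2:8  d3:1  d4:0  d5:0  d6:0  d7:0.
Shift PKG11→3, PKG12→3, PKG13→5.
Schedule PKG10@1, PKG11@3, PKG12@3, PKG13@5: d1:3  d2:3  d3:3  d4:3  d5:3  d6:2  d7:0 — peak 3.
Total auditor-days = 17 over 7 days ⇒ peak ≥ ⌈17/7⌉ = 3, so 3 is optimal.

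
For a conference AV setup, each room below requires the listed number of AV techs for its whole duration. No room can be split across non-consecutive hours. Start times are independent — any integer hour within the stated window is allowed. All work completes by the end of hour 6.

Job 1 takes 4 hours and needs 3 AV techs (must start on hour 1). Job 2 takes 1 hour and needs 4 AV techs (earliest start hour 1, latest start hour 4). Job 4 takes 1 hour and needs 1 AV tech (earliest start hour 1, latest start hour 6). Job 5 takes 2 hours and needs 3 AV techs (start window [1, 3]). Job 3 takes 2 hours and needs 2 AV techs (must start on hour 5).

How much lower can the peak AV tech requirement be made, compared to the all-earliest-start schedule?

4

Early-start peak: h1:11  h2:6  h3:3  h4:3  h5:2  h6:2 ⇒ 11.
Leveled (Job 1@1, Job 2@1, Job 4@2, Job 5@2, Job 3@5): h1:7  h2:7  h3:6  h4:3  h5:2  h6:2 ⇒ 7.
Reduction 11 − 7 = 4.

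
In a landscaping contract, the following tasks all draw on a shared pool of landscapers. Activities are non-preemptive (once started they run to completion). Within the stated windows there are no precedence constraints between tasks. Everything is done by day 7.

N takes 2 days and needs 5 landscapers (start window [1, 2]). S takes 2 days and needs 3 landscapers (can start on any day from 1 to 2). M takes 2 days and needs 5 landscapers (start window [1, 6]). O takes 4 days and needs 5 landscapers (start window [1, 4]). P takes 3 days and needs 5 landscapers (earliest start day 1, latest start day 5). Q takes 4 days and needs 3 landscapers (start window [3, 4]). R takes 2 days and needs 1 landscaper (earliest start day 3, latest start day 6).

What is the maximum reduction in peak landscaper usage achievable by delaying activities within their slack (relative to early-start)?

Early-start peak: d1:23  d2:23  d3:14  d4:9  d5:3  d6:3  d7:0 ⇒ 23.
Leveled (N@1, S@1, M@1, O@3, P@3, Q@3, R@6): d1:13  d2:13  d3:13  d4:13  d5:13  d6:9  d7:1 ⇒ 13.
Reduction 23 − 13 = 10.

10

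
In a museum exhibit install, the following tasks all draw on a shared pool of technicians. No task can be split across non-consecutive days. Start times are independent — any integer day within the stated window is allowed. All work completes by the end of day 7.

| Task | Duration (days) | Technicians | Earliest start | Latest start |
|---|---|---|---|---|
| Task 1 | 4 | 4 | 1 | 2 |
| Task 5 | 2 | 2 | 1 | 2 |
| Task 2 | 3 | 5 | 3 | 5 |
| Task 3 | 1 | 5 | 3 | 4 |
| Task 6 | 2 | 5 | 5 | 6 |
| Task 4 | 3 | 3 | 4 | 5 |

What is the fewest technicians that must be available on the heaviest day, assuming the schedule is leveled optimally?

13

Early-start (Task 1@1, Task 5@1, Task 2@3, Task 3@3, Task 6@5, Task 4@4) gives peak 14: d1:6  d2:6  d3:14  d4:12  d5:13  d6:8  d7:0.
Shift Task 2→4.
Schedule Task 1@1, Task 5@1, Task 2@4, Task 3@3, Task 6@5, Task 4@4: d1:6  d2:6  d3:9  d4:12  d5:13  d6:13  d7:0 — peak 13.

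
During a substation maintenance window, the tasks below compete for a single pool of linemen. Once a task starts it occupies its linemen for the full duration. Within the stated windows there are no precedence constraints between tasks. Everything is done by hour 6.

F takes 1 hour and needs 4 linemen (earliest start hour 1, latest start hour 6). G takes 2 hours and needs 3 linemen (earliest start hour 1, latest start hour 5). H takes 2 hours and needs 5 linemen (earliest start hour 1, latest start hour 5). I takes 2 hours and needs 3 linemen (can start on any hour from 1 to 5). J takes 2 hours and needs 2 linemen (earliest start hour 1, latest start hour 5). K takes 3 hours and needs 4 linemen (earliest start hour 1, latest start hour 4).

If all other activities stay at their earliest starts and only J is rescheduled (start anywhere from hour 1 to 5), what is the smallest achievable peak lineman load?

19

J@1: h1:21  h2:17  h3:4  h4:0  h5:0  h6:0 → peak 21
J@2: h1:19  h2:17  h3:6  h4:0  h5:0  h6:0 → peak 19
J@3: h1:19  h2:15  h3:6  h4:2  h5:0  h6:0 → peak 19
J@4: h1:19  h2:15  h3:4  h4:2  h5:2  h6:0 → peak 19
J@5: h1:19  h2:15  h3:4  h4:0  h5:2  h6:2 → peak 19
Best is J@2, peak 19.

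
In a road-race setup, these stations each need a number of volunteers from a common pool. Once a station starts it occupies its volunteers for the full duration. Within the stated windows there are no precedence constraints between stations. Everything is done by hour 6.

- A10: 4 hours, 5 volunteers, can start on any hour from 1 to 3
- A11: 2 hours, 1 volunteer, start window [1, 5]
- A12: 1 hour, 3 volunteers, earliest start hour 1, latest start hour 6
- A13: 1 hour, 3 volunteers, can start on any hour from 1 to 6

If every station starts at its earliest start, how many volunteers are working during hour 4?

5

At early start, hour 4 has: A10.
Demand: 5 = 5.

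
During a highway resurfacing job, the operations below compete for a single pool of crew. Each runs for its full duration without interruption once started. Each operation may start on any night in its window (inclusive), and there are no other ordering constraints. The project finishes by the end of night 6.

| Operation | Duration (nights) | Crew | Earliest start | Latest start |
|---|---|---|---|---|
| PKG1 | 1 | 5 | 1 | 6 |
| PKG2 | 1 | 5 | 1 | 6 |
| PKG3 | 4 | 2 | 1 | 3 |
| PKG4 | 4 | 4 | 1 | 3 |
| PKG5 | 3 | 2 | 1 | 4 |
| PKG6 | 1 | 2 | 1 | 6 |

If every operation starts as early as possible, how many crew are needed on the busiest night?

Early-start schedule: PKG1@1, PKG2@1, PKG3@1, PKG4@1, PKG5@1, PKG6@1.
Load per night: night 1: 20, night 2: 8, night 3: 8, night 4: 6, night 5: 0, night 6: 0.
Peak is 20.

20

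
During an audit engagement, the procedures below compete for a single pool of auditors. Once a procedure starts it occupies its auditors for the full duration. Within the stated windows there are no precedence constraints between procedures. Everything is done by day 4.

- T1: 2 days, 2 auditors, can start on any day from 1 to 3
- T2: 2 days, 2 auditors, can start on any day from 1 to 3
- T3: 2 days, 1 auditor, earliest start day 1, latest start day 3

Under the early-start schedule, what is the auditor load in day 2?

5

At early start, day 2 has: T1, T2, T3.
Demand: 2 + 2 + 1 = 5.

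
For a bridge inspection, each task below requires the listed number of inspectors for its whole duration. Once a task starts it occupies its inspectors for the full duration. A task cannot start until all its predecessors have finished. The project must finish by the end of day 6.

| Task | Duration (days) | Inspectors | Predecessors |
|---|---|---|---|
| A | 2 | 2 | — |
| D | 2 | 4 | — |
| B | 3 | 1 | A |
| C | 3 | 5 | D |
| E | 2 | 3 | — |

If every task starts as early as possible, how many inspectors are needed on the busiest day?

9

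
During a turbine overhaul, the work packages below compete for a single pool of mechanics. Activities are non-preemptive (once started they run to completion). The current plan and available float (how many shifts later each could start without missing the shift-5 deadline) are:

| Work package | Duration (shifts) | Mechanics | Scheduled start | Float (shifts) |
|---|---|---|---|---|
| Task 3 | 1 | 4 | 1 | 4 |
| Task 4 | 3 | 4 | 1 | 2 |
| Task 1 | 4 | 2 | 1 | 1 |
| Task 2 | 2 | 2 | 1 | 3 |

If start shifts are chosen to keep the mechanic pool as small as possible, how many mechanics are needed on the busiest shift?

Early-start (Task 3@1, Task 4@1, Task 1@1, Task 2@1) gives peak 12: s1:12  s2:8  s3:6  s4:2  s5:0.
Shift Task 4→3, Task 1→2.
Schedule Task 3@1, Task 4@3, Task 1@2, Task 2@1: s1:6  s2:4  s3:6  s4:6  s5:6 — peak 6.
Total mechanic-shifts = 28 over 5 shifts ⇒ peak ≥ ⌈28/5⌉ = 6, so 6 is optimal.

6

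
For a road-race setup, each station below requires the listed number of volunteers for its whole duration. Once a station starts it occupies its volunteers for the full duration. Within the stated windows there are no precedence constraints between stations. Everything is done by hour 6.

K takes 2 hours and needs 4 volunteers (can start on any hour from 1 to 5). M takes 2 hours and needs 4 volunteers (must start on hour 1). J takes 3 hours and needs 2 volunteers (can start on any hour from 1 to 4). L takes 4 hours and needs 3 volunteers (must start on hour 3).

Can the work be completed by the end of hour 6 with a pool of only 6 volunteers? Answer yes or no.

The minimum achievable peak is 7; 6 < 7, so no feasible schedule stays within the cap.

no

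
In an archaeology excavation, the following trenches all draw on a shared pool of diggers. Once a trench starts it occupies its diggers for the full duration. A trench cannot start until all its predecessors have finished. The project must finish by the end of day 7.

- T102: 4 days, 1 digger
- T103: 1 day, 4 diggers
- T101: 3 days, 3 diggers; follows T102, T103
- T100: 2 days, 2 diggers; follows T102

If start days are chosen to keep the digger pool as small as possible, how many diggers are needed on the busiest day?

5

Schedule T102@1, T103@1, T101@5, T100@5: d1:5  d2:1  d3:1  d4:1  d5:5  d6:5  d7:3 — peak 5.
No arrangement of the 8 feasible schedules does better.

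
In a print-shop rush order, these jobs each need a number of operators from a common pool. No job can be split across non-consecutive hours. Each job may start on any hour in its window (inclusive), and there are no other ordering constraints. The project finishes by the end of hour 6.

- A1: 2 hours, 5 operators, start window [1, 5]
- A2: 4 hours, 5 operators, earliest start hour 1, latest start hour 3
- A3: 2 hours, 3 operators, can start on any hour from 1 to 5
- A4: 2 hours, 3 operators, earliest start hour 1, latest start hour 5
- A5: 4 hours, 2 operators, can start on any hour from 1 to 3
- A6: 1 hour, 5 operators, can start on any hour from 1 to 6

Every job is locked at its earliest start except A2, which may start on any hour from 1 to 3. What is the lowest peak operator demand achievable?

A2@1: h1:23  h2:18  h3:7  h4:7  h5:0  h6:0 → peak 23
A2@2: h1:18  h2:18  h3:7  h4:7  h5:5  h6:0 → peak 18
A2@3: h1:18  h2:13  h3:7  h4:7  h5:5  h6:5 → peak 18
Best is A2@2, peak 18.

18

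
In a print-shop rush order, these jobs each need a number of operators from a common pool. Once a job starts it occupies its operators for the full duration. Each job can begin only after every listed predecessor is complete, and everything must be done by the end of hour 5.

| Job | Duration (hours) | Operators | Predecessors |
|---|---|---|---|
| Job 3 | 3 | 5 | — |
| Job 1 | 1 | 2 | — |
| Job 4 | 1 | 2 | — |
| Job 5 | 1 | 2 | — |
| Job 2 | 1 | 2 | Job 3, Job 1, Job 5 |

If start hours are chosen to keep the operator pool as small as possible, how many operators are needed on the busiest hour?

5

Early-start (Job 3@1, Job 1@1, Job 4@1, Job 5@1, Job 2@4) gives peak 11: h1:11  h2:5  h3:5  h4:2  h5:0.
Shift Job 1→4, Job 4→5, Job 5→4, Job 2→5.
Schedule Job 3@1, Job 1@4, Job 4@5, Job 5@4, Job 2@5: h1:5  h2:5  h3:5  h4:4  h5:4 — peak 5.
Total operator-hours = 23 over 5 hours ⇒ peak ≥ ⌈23/5⌉ = 5, so 5 is optimal.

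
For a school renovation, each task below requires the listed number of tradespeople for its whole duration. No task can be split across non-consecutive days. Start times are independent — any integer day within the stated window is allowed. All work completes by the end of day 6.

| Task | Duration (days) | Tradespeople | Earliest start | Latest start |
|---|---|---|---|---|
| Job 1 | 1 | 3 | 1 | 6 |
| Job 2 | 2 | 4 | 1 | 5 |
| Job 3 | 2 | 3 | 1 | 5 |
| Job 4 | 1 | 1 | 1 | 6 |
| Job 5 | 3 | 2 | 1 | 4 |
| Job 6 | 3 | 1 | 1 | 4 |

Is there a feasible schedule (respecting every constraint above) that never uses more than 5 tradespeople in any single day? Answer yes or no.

yes

Schedule Job 1@1, Job 2@2, Job 3@4, Job 4@1, Job 5@4, Job 6@1: d1:5  d2:5  d3:5  d4:5  d5:5  d6:2 — peak 5 ≤ 5.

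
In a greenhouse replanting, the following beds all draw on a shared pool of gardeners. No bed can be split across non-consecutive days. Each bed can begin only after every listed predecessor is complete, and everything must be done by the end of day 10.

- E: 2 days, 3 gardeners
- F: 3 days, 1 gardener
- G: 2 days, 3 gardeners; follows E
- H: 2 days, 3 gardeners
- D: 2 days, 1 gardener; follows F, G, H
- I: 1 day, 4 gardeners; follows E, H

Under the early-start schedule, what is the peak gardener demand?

Early-start schedule: E@1, F@1, G@3, H@1, D@5, I@3.
Load per day: day 1: 7, day 2: 7, day 3: 8, day 4: 3, day 5: 1, day 6: 1, day 7: 0, day 8: 0, day 9: 0, day 10: 0.
Peak is 8.

8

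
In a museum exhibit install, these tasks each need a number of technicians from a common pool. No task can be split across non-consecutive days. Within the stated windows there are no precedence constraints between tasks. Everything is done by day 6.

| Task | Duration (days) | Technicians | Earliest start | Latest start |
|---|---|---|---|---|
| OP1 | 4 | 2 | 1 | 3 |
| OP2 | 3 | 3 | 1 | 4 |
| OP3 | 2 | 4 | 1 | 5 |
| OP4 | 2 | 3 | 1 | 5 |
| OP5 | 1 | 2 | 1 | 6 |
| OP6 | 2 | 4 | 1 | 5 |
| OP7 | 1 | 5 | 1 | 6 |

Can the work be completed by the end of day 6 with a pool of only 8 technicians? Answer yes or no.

Schedule OP1@1, OP2@1, OP3@5, OP4@1, OP5@3, OP6@5, OP7@4: d1:8  d2:8  d3:7  d4:7  d5:8  d6:8 — peak 8 ≤ 8.

yes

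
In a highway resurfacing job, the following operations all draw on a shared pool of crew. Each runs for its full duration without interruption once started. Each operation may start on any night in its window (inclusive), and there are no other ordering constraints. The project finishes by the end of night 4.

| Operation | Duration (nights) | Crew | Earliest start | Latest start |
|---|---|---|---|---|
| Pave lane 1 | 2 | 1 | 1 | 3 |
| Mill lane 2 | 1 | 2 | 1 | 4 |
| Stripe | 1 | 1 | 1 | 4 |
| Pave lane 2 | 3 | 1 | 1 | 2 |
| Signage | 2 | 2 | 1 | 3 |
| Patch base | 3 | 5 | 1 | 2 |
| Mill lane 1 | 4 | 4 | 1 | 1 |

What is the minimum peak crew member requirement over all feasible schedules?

12

Early-start (Pave lane 1@1, Mill lane 2@1, Stripe@1, Pave lane 2@1, Signage@1, Patch base@1, Mill lane 1@1) gives peak 16: n1:16  n2:13  n3:10  n4:4.
Shift Signage→3, Patch base→2.
Schedule Pave lane 1@1, Mill lane 2@1, Stripe@1, Pave lane 2@1, Signage@3, Patch base@2, Mill lane 1@1: n1:9  n2:11  n3:12  n4:11 — peak 12.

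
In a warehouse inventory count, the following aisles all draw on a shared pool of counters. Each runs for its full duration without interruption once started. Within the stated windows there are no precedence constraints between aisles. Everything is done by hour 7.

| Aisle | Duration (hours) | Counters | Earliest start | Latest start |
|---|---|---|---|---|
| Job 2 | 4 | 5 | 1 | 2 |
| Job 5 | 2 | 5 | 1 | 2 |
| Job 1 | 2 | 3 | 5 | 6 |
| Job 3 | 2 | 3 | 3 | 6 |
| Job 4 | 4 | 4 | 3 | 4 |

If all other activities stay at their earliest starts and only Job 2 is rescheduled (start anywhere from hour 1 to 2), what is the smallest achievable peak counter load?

12

Job 2@1: h1:10  h2:10  h3:12  h4:12  h5:7  h6:7  h7:0 → peak 12
Job 2@2: h1:5  h2:10  h3:12  h4:12  h5:12  h6:7  h7:0 → peak 12
Best is Job 2@1, peak 12.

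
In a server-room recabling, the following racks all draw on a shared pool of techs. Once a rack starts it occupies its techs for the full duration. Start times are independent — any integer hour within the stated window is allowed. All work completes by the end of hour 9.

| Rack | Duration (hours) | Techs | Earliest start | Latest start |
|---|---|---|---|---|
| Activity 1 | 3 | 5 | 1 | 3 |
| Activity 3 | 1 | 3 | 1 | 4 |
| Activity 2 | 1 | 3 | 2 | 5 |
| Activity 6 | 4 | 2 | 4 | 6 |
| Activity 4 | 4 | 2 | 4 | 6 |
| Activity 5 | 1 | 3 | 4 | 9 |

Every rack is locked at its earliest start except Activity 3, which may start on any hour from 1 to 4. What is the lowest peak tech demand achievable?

8

Activity 3@1: h1:8  h2:8  h3:5  h4:7  h5:4  h6:4  h7:4  h8:0  h9:0 → peak 8
Activity 3@2: h1:5  h2:11  h3:5  h4:7  h5:4  h6:4  h7:4  h8:0  h9:0 → peak 11
Activity 3@3: h1:5  h2:8  h3:8  h4:7  h5:4  h6:4  h7:4  h8:0  h9:0 → peak 8
Activity 3@4: h1:5  h2:8  h3:5  h4:10  h5:4  h6:4  h7:4  h8:0  h9:0 → peak 10
Best is Activity 3@1, peak 8.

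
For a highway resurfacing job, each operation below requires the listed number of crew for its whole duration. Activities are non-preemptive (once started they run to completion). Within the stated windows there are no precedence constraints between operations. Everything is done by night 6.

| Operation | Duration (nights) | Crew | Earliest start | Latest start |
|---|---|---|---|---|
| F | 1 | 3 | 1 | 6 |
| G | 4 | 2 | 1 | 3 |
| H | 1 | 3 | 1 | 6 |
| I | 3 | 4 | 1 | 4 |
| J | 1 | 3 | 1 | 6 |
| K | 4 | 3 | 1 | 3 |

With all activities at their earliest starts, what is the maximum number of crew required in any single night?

Early-start schedule: F@1, G@1, H@1, I@1, J@1, K@1.
Load per night: night 1: 18, night 2: 9, night 3: 9, night 4: 5, night 5: 0, night 6: 0.
Peak is 18.

18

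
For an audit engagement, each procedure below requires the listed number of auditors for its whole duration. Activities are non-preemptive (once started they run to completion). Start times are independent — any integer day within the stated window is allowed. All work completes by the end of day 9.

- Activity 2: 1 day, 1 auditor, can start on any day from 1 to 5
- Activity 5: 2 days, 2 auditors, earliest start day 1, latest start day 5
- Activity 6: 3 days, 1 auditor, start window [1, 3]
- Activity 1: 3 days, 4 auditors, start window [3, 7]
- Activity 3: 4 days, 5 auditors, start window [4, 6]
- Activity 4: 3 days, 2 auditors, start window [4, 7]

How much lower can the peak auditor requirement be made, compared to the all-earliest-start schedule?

Early-start peak: d1:4  d2:3  d3:5  d4:11  d5:11  d6:7  d7:5  d8:0  d9:0 ⇒ 11.
Leveled (Activity 2@1, Activity 5@1, Activity 6@1, Activity 1@3, Activity 3@6, Activity 4@4): d1:4  d2:3  d3:5  d4:6  d5:6  d6:7  d7:5  d8:5  d9:5 ⇒ 7.
Reduction 11 − 7 = 4.

4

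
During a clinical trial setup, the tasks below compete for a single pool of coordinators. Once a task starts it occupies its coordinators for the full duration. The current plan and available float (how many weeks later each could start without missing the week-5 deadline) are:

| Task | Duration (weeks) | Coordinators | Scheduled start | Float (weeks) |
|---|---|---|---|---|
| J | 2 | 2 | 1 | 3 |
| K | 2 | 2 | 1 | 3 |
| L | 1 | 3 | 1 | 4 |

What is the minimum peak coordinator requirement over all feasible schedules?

Early-start (J@1, K@1, L@1) gives peak 7: w1:7  w2:4  w3:0  w4:0  w5:0.
Shift K→3, L→5.
Schedule J@1, K@3, L@5: w1:2  w2:2  w3:2  w4:2  w5:3 — peak 3.
Total coordinator-weeks = 11 over 5 weeks ⇒ peak ≥ ⌈11/5⌉ = 3, so 3 is optimal.

3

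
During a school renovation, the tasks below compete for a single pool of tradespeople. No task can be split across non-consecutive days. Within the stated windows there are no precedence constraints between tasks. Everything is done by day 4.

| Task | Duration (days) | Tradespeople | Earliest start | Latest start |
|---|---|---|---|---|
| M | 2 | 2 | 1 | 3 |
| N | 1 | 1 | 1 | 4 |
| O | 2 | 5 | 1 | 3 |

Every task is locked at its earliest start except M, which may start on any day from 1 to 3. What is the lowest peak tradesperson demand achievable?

6

M@1: d1:8  d2:7  d3:0  d4:0 → peak 8
M@2: d1:6  d2:7  d3:2  d4:0 → peak 7
M@3: d1:6  d2:5  d3:2  d4:2 → peak 6
Best is M@3, peak 6.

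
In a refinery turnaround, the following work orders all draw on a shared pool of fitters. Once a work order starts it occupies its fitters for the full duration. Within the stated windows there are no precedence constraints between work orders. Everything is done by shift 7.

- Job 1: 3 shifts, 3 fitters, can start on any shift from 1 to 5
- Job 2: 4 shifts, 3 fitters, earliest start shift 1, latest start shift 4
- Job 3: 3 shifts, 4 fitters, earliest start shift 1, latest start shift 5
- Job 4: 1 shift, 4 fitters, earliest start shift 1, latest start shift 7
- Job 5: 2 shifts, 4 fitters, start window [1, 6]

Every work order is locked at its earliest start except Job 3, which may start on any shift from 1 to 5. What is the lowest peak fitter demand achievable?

Job 3@1: s1:18  s2:14  s3:10  s4:3  s5:0  s6:0  s7:0 → peak 18
Job 3@2: s1:14  s2:14  s3:10  s4:7  s5:0  s6:0  s7:0 → peak 14
Job 3@3: s1:14  s2:10  s3:10  s4:7  s5:4  s6:0  s7:0 → peak 14
Job 3@4: s1:14  s2:10  s3:6  s4:7  s5:4  s6:4  s7:0 → peak 14
Job 3@5: s1:14  s2:10  s3:6  s4:3  s5:4  s6:4  s7:4 → peak 14
Best is Job 3@2, peak 14.

14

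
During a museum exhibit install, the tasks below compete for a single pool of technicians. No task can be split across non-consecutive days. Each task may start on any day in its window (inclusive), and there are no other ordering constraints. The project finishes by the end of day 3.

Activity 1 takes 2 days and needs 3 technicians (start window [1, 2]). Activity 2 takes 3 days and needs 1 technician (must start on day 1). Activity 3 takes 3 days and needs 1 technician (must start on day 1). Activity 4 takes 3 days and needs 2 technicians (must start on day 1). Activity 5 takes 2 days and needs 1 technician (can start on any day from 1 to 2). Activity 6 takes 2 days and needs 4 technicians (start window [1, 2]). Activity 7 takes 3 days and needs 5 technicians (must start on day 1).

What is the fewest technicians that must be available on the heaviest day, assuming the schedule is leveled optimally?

17

Schedule Activity 1@1, Activity 2@1, Activity 3@1, Activity 4@1, Activity 5@1, Activity 6@1, Activity 7@1: d1:17  d2:17  d3:9 — peak 17.
No arrangement of the 8 feasible schedules does better.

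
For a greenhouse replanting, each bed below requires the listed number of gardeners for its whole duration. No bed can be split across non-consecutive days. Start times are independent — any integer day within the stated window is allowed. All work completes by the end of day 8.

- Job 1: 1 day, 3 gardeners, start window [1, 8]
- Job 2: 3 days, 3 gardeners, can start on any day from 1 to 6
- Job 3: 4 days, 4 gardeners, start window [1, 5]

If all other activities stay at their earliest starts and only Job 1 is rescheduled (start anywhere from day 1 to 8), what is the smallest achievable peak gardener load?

7

Job 1@1: d1:10  d2:7  d3:7  d4:4  d5:0  d6:0  d7:0  d8:0 → peak 10
Job 1@2: d1:7  d2:10  d3:7  d4:4  d5:0  d6:0  d7:0  d8:0 → peak 10
Job 1@3: d1:7  d2:7  d3:10  d4:4  d5:0  d6:0  d7:0  d8:0 → peak 10
Job 1@4: d1:7  d2:7  d3:7  d4:7  d5:0  d6:0  d7:0  d8:0 → peak 7
Job 1@5: d1:7  d2:7  d3:7  d4:4  d5:3  d6:0  d7:0  d8:0 → peak 7
Job 1@6: d1:7  d2:7  d3:7  d4:4  d5:0  d6:3  d7:0  d8:0 → peak 7
Job 1@7: d1:7  d2:7  d3:7  d4:4  d5:0  d6:0  d7:3  d8:0 → peak 7
Job 1@8: d1:7  d2:7  d3:7  d4:4  d5:0  d6:0  d7:0  d8:3 → peak 7
Best is Job 1@4, peak 7.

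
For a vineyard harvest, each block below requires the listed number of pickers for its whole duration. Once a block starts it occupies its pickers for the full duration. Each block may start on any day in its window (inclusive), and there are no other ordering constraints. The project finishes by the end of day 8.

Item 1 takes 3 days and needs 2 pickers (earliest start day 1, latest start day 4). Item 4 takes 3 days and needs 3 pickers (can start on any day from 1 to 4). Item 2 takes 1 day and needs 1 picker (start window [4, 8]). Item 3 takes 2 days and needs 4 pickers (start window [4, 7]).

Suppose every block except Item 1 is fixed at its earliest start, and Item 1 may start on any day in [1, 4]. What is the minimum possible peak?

5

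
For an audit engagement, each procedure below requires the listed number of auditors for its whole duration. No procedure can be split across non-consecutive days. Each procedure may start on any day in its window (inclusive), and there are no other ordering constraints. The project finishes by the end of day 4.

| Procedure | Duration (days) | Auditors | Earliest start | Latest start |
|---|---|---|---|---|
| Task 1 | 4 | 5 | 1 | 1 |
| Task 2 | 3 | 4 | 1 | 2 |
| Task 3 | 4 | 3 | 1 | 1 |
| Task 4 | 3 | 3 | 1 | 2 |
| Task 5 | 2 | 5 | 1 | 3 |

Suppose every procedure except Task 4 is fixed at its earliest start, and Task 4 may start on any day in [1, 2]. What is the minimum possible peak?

Task 4@1: d1:20  d2:20  d3:15  d4:8 → peak 20
Task 4@2: d1:17  d2:20  d3:15  d4:11 → peak 20
Best is Task 4@1, peak 20.

20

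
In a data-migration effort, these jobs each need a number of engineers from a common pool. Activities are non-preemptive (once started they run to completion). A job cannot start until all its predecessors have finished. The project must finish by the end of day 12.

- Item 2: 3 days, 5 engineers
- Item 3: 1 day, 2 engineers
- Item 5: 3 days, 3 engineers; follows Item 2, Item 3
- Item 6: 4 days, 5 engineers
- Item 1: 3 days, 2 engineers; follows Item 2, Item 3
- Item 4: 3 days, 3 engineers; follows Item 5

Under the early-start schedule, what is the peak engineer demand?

Early-start schedule: Item 2@1, Item 3@1, Item 5@4, Item 6@1, Item 1@4, Item 4@7.
Load per day: day 1: 12, day 2: 10, day 3: 10, day 4: 10, day 5: 5, day 6: 5, day 7: 3, day 8: 3, day 9: 3, day 10: 0, day 11: 0, day 12: 0.
Peak is 12.

12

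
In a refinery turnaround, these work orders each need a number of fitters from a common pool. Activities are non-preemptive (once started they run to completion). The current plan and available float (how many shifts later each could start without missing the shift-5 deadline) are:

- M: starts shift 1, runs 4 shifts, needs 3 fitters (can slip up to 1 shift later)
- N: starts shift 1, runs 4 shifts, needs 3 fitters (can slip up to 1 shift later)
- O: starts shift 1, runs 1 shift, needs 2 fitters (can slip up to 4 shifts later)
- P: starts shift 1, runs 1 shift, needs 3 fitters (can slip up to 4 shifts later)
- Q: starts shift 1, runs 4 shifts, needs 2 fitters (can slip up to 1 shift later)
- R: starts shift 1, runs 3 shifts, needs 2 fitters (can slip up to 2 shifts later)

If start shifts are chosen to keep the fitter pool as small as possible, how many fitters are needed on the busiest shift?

Early-start (M@1, N@1, O@1, P@1, Q@1, R@1) gives peak 15: s1:15  s2:10  s3:10  s4:8  s5:0.
Shift P→5, R→2.
Schedule M@1, N@1, O@1, P@5, Q@1, R@2: s1:10  s2:10  s3:10  s4:10  s5:3 — peak 10.

10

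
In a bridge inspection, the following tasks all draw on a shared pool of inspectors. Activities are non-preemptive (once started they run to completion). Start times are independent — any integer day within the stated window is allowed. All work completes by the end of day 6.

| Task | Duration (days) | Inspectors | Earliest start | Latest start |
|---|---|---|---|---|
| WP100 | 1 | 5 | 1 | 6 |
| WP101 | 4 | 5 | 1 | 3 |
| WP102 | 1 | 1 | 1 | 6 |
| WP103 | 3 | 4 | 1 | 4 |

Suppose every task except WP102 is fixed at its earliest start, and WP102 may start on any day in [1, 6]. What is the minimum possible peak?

14

WP102@1: d1:15  d2:9  d3:9  d4:5  d5:0  d6:0 → peak 15
WP102@2: d1:14  d2:10  d3:9  d4:5  d5:0  d6:0 → peak 14
WP102@3: d1:14  d2:9  d3:10  d4:5  d5:0  d6:0 → peak 14
WP102@4: d1:14  d2:9  d3:9  d4:6  d5:0  d6:0 → peak 14
WP102@5: d1:14  d2:9  d3:9  d4:5  d5:1  d6:0 → peak 14
WP102@6: d1:14  d2:9  d3:9  d4:5  d5:0  d6:1 → peak 14
Best is WP102@2, peak 14.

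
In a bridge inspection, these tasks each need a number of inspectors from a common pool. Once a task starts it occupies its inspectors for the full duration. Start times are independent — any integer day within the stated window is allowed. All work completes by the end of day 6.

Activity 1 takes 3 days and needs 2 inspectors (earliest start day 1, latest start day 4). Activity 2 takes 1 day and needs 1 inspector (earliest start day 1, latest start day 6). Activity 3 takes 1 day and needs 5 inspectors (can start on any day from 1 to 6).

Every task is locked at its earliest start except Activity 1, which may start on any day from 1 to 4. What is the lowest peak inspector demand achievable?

Activity 1@1: d1:8  d2:2  d3:2  d4:0  d5:0  d6:0 → peak 8
Activity 1@2: d1:6  d2:2  d3:2  d4:2  d5:0  d6:0 → peak 6
Activity 1@3: d1:6  d2:0  d3:2  d4:2  d5:2  d6:0 → peak 6
Activity 1@4: d1:6  d2:0  d3:0  d4:2  d5:2  d6:2 → peak 6
Best is Activity 1@2, peak 6.

6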